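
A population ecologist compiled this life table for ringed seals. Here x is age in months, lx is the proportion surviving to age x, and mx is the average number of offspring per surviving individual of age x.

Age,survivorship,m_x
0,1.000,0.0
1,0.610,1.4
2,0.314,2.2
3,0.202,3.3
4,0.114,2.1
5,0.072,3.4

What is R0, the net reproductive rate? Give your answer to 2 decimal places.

lx·mx by age: 0, 0.854, 0.6908, 0.6666, 0.2394, 0.2448
R0 = Σ lx·mx = 2.6956 → 2.70

2.70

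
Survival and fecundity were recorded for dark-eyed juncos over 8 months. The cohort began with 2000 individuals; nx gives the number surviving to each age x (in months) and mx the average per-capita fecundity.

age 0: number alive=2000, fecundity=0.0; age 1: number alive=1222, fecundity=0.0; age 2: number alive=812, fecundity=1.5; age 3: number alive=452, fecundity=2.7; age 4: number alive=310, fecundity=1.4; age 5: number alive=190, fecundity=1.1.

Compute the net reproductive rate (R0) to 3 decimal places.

1.541

lx = nx/n0 = nx/2000: 1, 0.611, 0.406, 0.226, 0.155, 0.095
lx·mx by age: 0, 0, 0.609, 0.6102, 0.217, 0.1045
R0 = Σ lx·mx = 1.5407 → 1.541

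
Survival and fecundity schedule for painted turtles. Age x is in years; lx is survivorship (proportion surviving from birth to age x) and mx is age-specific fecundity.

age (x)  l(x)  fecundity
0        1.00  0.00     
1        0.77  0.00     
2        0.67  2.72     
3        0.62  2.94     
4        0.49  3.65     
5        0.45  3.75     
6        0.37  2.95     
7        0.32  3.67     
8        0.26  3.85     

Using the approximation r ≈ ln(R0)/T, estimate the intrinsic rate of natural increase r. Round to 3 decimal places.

R0 = Σ lx·mx = 0 + 0 + 1.8224 + 1.8228 + 1.7885 + 1.6875 + 1.0915 + 1.1744 + 1.001 = 10.3881
Σ x·lx·mx = 47.4825; T = 47.4825/10.3881 = 4.57086…
r ≈ ln(R0)/T = ln(10.3881)/4.57086… = 0.51208… → 0.512

0.512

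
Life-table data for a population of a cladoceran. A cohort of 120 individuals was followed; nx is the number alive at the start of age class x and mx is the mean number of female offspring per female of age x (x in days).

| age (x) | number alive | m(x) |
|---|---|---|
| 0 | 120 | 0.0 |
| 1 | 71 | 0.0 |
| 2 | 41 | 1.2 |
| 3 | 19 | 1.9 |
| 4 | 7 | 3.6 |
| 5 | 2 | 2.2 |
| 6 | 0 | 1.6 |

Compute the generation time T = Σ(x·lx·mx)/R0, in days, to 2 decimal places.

lx = nx/n0 = nx/120: 1, 0.59167…, 0.34167…, 0.15833…, 0.05833…, 0.01667…, 0
lx·mx: 0, 0, 0.41…, 0.300833…, 0.21…, 0.036667…, 0 → R0 = 0.9575…
x·lx·mx: 0, 0, 0.82…, 0.9025…, 0.84…, 0.183333…, 0 → Σ = 2.745833…
T = 2.745833… / 0.9575… = 2.867711… → 2.87

2.87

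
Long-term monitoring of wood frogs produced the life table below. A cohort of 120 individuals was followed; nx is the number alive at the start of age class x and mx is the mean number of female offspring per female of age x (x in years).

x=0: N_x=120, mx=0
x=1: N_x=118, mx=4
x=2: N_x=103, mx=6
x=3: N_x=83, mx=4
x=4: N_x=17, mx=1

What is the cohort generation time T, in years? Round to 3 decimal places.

1.926

lx = nx/n0 = nx/120: 1, 0.98333…, 0.85833…, 0.69167…, 0.14167…
lx·mx: 0, 3.933333…, 5.15…, 2.766667…, 0.141667… → R0 = 11.991667…
x·lx·mx: 0, 3.933333…, 10.3…, 8.3…, 0.566667… → Σ = 23.1…
T = 23.1… / 11.991667… = 1.926338… → 1.926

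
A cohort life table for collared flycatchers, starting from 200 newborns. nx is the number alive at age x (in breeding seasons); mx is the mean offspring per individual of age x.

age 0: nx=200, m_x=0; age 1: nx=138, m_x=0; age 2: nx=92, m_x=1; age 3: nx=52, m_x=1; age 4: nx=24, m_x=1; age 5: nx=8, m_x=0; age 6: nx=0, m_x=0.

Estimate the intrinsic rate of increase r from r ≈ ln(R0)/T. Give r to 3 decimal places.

-0.067

lx = nx/n0 = nx/200: 1, 0.69, 0.46, 0.26, 0.12, 0.04, 0
R0 = Σ lx·mx = 0 + 0 + 0.46 + 0.26 + 0.12 + 0 + 0 = 0.84
Σ x·lx·mx = 2.18; T = 2.18/0.84 = 2.59524…
r ≈ ln(R0)/T = ln(0.84)/2.59524… = -0.06718… → -0.067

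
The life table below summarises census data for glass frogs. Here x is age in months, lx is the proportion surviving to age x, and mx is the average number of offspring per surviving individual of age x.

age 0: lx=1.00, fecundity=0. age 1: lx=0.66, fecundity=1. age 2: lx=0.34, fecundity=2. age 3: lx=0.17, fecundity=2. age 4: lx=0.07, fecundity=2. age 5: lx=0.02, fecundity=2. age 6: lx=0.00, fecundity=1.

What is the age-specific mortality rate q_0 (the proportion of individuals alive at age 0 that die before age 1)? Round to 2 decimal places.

q_0 = (l_0 − l_1) / l_0 = (1 − 0.66) / 1
     = 0.34 / 1 = 0.34 → 0.34

0.34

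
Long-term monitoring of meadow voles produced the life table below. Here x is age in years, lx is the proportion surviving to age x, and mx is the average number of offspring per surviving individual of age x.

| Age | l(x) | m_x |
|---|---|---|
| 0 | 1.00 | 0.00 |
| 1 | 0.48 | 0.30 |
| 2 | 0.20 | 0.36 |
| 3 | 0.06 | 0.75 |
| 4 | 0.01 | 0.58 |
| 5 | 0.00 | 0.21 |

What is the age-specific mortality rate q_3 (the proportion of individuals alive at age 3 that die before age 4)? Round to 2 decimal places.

0.83

q_3 = (l_3 − l_4) / l_3 = (0.06 − 0.01) / 0.06
     = 0.05 / 0.06 = 0.833333… → 0.83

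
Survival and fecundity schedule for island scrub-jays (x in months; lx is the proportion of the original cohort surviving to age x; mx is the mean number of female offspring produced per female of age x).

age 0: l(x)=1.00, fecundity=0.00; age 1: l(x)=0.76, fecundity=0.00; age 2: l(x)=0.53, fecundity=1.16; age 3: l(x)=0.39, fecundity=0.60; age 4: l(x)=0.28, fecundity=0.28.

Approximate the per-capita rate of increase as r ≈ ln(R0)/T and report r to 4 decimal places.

R0 = Σ lx·mx = 0 + 0 + 0.6148 + 0.234 + 0.0784 = 0.9272
Σ x·lx·mx = 2.2452; T = 2.2452/0.9272 = 2.42148…
r ≈ ln(R0)/T = ln(0.9272)/2.42148… = -0.031215… → -0.0312

-0.0312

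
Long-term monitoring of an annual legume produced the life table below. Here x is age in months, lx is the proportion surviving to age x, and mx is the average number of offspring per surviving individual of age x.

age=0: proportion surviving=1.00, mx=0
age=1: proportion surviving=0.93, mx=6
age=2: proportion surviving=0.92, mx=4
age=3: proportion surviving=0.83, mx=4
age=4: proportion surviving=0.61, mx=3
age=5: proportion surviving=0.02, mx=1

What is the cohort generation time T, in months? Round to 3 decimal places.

2.101

lx·mx: 0, 5.58, 3.68, 3.32, 1.83, 0.02 → R0 = 14.43
x·lx·mx: 0, 5.58, 7.36, 9.96, 7.32, 0.1 → Σ = 30.32
T = 30.32 / 14.43 = 2.101178… → 2.101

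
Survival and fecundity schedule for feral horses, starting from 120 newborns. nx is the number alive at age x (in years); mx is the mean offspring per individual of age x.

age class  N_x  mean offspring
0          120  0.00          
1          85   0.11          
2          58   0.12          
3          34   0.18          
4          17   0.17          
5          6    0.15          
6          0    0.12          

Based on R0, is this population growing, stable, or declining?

declining

lx = nx/n0 = nx/120: 1, 0.70833…, 0.48333…, 0.28333…, 0.14167…, 0.05, 0
R0 = Σ lx·mx = 0 + 0.077917… + 0.058… + 0.051… + 0.024083… + 0.0075 + 0 = 0.2185…
R0 < 1, so the population is declining.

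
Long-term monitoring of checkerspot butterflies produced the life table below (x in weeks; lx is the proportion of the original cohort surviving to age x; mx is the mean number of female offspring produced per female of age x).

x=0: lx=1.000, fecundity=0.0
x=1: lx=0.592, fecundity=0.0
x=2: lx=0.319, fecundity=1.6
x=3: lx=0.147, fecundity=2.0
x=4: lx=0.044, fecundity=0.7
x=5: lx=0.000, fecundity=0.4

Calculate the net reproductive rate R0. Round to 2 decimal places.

0.84

lx·mx by age: 0, 0, 0.5104, 0.294, 0.0308, 0
R0 = Σ lx·mx = 0.8352 → 0.84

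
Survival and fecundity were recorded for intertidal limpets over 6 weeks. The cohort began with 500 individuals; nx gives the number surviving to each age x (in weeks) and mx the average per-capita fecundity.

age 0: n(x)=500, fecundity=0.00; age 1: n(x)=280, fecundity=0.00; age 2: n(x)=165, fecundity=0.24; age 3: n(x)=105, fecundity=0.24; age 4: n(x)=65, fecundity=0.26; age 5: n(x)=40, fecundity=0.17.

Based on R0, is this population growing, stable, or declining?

declining

lx = nx/n0 = nx/500: 1, 0.56, 0.33, 0.21, 0.13, 0.08
R0 = Σ lx·mx = 0 + 0 + 0.0792 + 0.0504 + 0.0338 + 0.0136 = 0.177
R0 < 1, so the population is declining.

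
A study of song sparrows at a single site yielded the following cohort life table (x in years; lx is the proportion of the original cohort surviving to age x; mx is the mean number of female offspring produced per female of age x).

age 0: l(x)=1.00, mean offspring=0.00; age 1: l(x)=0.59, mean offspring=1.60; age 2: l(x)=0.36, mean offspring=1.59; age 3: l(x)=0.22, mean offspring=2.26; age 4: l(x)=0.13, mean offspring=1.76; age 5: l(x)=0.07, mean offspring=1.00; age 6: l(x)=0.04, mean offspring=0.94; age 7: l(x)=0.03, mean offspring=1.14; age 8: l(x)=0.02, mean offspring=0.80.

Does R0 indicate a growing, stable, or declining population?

growing

R0 = Σ lx·mx = 0 + 0.944 + 0.5724 + 0.4972 + 0.2288 + 0.07 + 0.0376 + 0.0342 + 0.016 = 2.4002
R0 > 1, so the population is growing.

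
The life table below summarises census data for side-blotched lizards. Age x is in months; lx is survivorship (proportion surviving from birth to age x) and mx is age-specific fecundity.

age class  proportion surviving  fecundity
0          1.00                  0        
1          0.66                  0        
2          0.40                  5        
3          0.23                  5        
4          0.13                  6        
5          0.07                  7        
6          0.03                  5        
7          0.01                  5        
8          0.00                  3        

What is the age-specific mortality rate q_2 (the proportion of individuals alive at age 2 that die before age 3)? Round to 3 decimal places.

0.425

q_2 = (l_2 − l_3) / l_2 = (0.4 − 0.23) / 0.4
     = 0.17 / 0.4 = 0.425 → 0.425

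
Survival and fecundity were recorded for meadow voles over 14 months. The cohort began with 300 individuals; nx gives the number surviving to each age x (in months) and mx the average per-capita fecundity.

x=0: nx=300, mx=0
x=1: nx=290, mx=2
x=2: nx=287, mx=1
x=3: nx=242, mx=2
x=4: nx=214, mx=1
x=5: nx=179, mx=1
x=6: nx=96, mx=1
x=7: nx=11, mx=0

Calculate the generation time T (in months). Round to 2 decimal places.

2.68

lx = nx/n0 = nx/300: 1, 0.96667…, 0.95667…, 0.80667…, 0.71333…, 0.59667…, 0.32, 0.03667…
lx·mx: 0, 1.933333…, 0.956667…, 1.613333…, 0.713333…, 0.596667…, 0.32, 0 → R0 = 6.133333…
x·lx·mx: 0, 1.933333…, 1.913333…, 4.84…, 2.853333…, 2.983333…, 1.92, 0 → Σ = 16.443333…
T = 16.443333… / 6.133333… = 2.680978… → 2.68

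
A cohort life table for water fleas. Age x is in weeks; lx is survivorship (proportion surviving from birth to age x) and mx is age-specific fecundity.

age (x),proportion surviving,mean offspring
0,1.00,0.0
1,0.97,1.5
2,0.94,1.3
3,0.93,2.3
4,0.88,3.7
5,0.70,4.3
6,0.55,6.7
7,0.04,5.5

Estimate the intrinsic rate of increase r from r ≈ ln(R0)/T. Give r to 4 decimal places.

R0 = Σ lx·mx = 0 + 1.455 + 1.222 + 2.139 + 3.256 + 3.01 + 3.685 + 0.22 = 14.987
Σ x·lx·mx = 62.04; T = 62.04/14.987 = 4.13959…
r ≈ ln(R0)/T = ln(14.987)/4.13959… = 0.653974… → 0.6540

0.6540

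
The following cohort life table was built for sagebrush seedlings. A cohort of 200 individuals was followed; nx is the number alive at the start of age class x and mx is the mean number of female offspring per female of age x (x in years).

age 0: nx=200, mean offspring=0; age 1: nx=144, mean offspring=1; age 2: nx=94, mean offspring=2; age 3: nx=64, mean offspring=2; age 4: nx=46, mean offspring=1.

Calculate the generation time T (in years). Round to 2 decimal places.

lx = nx/n0 = nx/200: 1, 0.72, 0.47, 0.32, 0.23
lx·mx: 0, 0.72, 0.94, 0.64, 0.23 → R0 = 2.53
x·lx·mx: 0, 0.72, 1.88, 1.92, 0.92 → Σ = 5.44
T = 5.44 / 2.53 = 2.150198… → 2.15

2.15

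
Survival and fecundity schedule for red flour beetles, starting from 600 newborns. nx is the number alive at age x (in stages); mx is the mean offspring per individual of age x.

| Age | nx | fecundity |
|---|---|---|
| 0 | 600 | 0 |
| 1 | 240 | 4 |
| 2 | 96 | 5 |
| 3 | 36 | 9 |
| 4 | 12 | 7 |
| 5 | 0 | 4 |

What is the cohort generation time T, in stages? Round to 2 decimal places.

lx = nx/n0 = nx/600: 1, 0.4, 0.16, 0.06, 0.02, 0
lx·mx: 0, 1.6, 0.8, 0.54, 0.14, 0 → R0 = 3.08
x·lx·mx: 0, 1.6, 1.6, 1.62, 0.56, 0 → Σ = 5.38
T = 5.38 / 3.08 = 1.746753… → 1.75

1.75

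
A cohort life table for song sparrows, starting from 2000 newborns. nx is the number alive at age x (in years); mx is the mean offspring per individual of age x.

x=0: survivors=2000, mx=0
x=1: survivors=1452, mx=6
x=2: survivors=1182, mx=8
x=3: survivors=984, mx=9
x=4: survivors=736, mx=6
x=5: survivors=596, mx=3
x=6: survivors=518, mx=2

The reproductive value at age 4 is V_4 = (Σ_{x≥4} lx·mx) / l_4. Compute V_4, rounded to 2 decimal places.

9.84

lx = nx/n0 = nx/2000: 1, 0.726, 0.591, 0.492, 0.368, 0.298, 0.259
lx·mx for x ≥ 4: 2.208, 0.894, 0.518 → sum = 3.62
V_4 = 3.62 / l_4 = 3.62 / 0.368 = 9.836957… → 9.84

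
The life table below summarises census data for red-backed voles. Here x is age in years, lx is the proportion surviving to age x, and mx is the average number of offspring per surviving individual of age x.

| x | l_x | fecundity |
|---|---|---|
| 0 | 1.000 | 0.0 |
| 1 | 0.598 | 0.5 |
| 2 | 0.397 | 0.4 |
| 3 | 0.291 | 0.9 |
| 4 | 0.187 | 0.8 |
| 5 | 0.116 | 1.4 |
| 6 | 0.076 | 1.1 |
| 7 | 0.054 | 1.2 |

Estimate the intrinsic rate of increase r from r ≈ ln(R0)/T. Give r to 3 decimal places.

R0 = Σ lx·mx = 0 + 0.299 + 0.1588 + 0.2619 + 0.1496 + 0.1624 + 0.0836 + 0.0648 = 1.1801
Σ x·lx·mx = 3.7679; T = 3.7679/1.1801 = 3.19287…
r ≈ ln(R0)/T = ln(1.1801)/3.19287… = 0.05187… → 0.052

0.052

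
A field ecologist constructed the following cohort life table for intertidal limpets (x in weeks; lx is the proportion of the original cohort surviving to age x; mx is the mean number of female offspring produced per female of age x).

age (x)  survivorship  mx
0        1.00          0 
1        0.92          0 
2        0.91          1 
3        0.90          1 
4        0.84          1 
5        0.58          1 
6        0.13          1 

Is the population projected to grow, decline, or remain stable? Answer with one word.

growing

R0 = Σ lx·mx = 0 + 0 + 0.91 + 0.9 + 0.84 + 0.58 + 0.13 = 3.36
R0 > 1, so the population is growing.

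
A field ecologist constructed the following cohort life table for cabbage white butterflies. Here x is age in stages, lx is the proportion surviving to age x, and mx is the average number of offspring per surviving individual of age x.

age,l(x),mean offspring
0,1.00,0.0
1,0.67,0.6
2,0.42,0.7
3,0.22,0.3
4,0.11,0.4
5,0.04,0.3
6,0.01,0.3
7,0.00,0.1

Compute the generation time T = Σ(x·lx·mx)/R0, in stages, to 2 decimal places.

1.76

lx·mx: 0, 0.402, 0.294, 0.066, 0.044, 0.012, 0.003, 0 → R0 = 0.821
x·lx·mx: 0, 0.402, 0.588, 0.198, 0.176, 0.06, 0.018, 0 → Σ = 1.442
T = 1.442 / 0.821 = 1.756395… → 1.76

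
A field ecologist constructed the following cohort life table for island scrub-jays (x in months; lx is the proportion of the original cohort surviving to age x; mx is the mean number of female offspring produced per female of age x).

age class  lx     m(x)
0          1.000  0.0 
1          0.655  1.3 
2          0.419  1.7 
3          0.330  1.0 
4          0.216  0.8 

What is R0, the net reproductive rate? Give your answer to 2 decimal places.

lx·mx by age: 0, 0.8515, 0.7123, 0.33, 0.1728
R0 = Σ lx·mx = 2.0666 → 2.07

2.07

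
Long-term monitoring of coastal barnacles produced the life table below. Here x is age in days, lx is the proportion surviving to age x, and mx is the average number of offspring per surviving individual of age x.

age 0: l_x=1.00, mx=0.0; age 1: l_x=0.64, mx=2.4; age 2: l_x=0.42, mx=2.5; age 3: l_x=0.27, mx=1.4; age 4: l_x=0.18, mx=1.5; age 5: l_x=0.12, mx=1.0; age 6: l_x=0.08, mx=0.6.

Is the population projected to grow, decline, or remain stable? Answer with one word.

growing

R0 = Σ lx·mx = 0 + 1.536 + 1.05 + 0.378 + 0.27 + 0.12 + 0.048 = 3.402
R0 > 1, so the population is growing.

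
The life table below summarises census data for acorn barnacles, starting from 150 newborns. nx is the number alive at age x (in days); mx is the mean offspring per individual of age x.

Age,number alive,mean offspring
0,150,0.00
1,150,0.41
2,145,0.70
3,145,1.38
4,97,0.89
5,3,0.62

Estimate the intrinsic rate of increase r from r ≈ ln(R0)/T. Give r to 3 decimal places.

lx = nx/n0 = nx/150: 1, 1, 0.96667…, 0.96667…, 0.64667…, 0.02
R0 = Σ lx·mx = 0 + 0.41 + 0.67667… + 1.334… + 0.57553… + 0.0124 = 3.0086…
Σ x·lx·mx = 8.129467…; T = 8.129467…/3.0086… = 2.70208…
r ≈ ln(R0)/T = ln(3.0086…)/2.70208… = 0.40764… → 0.408

0.408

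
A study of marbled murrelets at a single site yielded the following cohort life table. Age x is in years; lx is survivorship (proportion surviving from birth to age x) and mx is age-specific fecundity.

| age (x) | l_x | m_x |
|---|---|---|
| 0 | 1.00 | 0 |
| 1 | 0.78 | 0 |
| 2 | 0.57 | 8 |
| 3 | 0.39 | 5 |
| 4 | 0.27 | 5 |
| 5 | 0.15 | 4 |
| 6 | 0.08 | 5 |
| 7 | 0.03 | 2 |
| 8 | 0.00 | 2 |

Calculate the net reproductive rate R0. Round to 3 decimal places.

lx·mx by age: 0, 0, 4.56, 1.95, 1.35, 0.6, 0.4, 0.06, 0
R0 = Σ lx·mx = 8.92 → 8.920

8.920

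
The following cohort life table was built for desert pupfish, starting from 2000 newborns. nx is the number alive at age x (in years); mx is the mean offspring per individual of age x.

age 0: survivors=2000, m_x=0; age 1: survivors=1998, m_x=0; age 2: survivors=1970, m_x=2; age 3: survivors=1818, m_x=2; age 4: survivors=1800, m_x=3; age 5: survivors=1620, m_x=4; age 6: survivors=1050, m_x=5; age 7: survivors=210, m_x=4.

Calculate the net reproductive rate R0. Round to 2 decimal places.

12.77

lx = nx/n0 = nx/2000: 1, 0.999, 0.985, 0.909, 0.9, 0.81, 0.525, 0.105
lx·mx by age: 0, 0, 1.97, 1.818, 2.7, 3.24, 2.625, 0.42
R0 = Σ lx·mx = 12.773 → 12.77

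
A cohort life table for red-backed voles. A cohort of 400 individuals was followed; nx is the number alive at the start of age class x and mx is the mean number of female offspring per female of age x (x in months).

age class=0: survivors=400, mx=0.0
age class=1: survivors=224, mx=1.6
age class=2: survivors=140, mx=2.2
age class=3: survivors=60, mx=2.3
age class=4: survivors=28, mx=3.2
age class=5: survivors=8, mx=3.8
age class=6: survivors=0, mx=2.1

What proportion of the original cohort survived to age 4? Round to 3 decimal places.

l_4 = n_4/n_0 = 28/400 = 0.07 → 0.070

0.070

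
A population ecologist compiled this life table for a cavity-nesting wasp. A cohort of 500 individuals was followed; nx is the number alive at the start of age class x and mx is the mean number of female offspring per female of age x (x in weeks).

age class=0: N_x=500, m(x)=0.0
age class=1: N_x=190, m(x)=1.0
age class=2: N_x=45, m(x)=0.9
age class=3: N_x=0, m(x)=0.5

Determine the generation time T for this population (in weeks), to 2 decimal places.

lx = nx/n0 = nx/500: 1, 0.38, 0.09, 0
lx·mx: 0, 0.38, 0.081, 0 → R0 = 0.461
x·lx·mx: 0, 0.38, 0.162, 0 → Σ = 0.542
T = 0.542 / 0.461 = 1.175705… → 1.18

1.18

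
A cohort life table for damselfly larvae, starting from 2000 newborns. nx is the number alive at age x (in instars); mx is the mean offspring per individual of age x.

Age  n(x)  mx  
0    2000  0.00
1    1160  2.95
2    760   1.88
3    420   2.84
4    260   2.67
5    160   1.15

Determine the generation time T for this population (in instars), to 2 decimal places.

lx = nx/n0 = nx/2000: 1, 0.58, 0.38, 0.21, 0.13, 0.08
lx·mx: 0, 1.711, 0.7144, 0.5964, 0.3471, 0.092 → R0 = 3.4609
x·lx·mx: 0, 1.711, 1.4288, 1.7892, 1.3884, 0.46 → Σ = 6.7774
T = 6.7774 / 3.4609 = 1.958277… → 1.96

1.96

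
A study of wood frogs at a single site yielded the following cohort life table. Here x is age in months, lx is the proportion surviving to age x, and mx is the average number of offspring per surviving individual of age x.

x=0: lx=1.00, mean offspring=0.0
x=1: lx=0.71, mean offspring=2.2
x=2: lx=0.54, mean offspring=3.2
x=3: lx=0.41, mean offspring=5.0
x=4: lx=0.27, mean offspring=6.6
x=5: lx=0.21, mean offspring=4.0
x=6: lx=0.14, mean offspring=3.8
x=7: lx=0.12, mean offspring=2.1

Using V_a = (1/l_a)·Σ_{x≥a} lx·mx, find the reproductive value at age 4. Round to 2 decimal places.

12.61

lx·mx for x ≥ 4: 1.782, 0.84, 0.532, 0.252 → sum = 3.406
V_4 = 3.406 / l_4 = 3.406 / 0.27 = 12.614815… → 12.61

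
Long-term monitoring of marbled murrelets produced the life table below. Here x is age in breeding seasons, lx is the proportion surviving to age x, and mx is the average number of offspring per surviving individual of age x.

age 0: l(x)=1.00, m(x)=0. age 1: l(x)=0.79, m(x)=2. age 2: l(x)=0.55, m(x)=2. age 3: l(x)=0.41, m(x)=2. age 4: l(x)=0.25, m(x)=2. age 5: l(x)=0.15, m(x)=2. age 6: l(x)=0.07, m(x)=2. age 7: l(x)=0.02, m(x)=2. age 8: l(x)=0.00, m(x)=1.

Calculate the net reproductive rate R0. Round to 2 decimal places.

4.48

lx·mx by age: 0, 1.58, 1.1, 0.82, 0.5, 0.3, 0.14, 0.04, 0
R0 = Σ lx·mx = 4.48 → 4.48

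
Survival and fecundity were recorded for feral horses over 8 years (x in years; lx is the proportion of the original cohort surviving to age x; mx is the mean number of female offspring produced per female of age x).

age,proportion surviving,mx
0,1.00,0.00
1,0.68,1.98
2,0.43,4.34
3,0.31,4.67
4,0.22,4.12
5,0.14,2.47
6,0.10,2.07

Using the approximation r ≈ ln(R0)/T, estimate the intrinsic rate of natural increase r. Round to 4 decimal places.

0.6920

R0 = Σ lx·mx = 0 + 1.3464 + 1.8662 + 1.4477 + 0.9064 + 0.3458 + 0.207 = 6.1195
Σ x·lx·mx = 16.0185; T = 16.0185/6.1195 = 2.61762…
r ≈ ln(R0)/T = ln(6.1195)/2.61762… = 0.692034… → 0.6920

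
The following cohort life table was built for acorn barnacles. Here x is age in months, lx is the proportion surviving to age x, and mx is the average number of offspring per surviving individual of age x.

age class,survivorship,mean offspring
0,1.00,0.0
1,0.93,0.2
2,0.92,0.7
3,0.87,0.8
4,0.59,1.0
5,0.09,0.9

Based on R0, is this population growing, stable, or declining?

R0 = Σ lx·mx = 0 + 0.186 + 0.644 + 0.696 + 0.59 + 0.081 = 2.197
R0 > 1, so the population is growing.

growing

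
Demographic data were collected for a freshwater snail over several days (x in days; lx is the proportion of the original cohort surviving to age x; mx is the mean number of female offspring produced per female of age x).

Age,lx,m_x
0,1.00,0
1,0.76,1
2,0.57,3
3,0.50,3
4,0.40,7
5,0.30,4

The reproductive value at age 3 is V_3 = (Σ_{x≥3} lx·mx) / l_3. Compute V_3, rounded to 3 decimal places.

11.000

lx·mx for x ≥ 3: 1.5, 2.8, 1.2 → sum = 5.5
V_3 = 5.5 / l_3 = 5.5 / 0.5 = 11 → 11.000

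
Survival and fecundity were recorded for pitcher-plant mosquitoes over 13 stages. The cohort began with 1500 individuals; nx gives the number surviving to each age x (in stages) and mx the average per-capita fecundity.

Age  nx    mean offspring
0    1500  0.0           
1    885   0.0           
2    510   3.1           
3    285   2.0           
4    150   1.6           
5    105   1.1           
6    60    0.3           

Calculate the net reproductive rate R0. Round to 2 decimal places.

1.68

lx = nx/n0 = nx/1500: 1, 0.59, 0.34, 0.19, 0.1, 0.07, 0.04
lx·mx by age: 0, 0, 1.054, 0.38, 0.16, 0.077, 0.012
R0 = Σ lx·mx = 1.683 → 1.68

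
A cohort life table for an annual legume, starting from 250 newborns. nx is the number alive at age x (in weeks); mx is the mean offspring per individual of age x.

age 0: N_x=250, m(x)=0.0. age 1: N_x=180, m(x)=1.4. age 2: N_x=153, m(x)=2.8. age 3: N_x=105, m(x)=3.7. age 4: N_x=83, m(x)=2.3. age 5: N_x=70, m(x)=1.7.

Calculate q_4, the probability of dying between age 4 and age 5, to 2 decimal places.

lx = nx/n0 = nx/250: 1, 0.72, 0.612, 0.42, 0.332, 0.28
q_4 = (l_4 − l_5) / l_4 = (0.332 − 0.28) / 0.332
     = 0.052 / 0.332 = 0.156627… → 0.16

0.16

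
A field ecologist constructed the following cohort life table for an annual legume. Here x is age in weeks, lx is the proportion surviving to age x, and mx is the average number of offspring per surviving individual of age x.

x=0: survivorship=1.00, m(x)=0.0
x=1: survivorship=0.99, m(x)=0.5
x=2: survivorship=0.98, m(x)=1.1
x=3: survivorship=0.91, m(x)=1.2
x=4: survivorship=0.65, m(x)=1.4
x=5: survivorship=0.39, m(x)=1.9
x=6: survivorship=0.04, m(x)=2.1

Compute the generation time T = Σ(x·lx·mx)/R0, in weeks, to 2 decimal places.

lx·mx: 0, 0.495, 1.078, 1.092, 0.91, 0.741, 0.084 → R0 = 4.4
x·lx·mx: 0, 0.495, 2.156, 3.276, 3.64, 3.705, 0.504 → Σ = 13.776
T = 13.776 / 4.4 = 3.130909… → 3.13

3.13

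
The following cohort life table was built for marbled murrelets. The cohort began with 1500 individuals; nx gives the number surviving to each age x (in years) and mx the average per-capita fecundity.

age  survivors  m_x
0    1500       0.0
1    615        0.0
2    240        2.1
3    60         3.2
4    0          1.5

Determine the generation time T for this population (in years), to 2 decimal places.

lx = nx/n0 = nx/1500: 1, 0.41, 0.16, 0.04, 0
lx·mx: 0, 0, 0.336, 0.128, 0 → R0 = 0.464
x·lx·mx: 0, 0, 0.672, 0.384, 0 → Σ = 1.056
T = 1.056 / 0.464 = 2.275862… → 2.28

2.28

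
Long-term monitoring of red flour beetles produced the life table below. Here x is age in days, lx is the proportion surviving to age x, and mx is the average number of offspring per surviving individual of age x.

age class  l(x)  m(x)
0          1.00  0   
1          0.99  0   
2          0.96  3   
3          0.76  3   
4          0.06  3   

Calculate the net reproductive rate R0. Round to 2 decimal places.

5.34

lx·mx by age: 0, 0, 2.88, 2.28, 0.18
R0 = Σ lx·mx = 5.34 → 5.34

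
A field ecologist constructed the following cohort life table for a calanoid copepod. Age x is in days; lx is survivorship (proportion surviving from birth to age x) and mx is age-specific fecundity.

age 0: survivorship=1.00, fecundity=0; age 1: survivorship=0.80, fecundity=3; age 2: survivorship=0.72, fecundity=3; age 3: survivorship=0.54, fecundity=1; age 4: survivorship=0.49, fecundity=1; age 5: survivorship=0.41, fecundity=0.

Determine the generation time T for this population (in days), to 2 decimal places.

lx·mx: 0, 2.4, 2.16, 0.54, 0.49, 0 → R0 = 5.59
x·lx·mx: 0, 2.4, 4.32, 1.62, 1.96, 0 → Σ = 10.3
T = 10.3 / 5.59 = 1.842576… → 1.84

1.84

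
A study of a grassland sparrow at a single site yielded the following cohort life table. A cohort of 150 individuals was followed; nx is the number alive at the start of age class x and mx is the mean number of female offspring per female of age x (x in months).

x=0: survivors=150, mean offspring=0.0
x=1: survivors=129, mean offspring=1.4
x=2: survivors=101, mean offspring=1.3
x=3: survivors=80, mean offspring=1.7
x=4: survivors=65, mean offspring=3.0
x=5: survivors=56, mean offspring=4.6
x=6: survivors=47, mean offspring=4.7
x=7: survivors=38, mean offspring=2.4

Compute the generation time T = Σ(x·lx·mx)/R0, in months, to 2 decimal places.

lx = nx/n0 = nx/150: 1, 0.86, 0.67333…, 0.53333…, 0.43333…, 0.37333…, 0.31333…, 0.25333…
lx·mx: 0, 1.204, 0.875333…, 0.906667…, 1.3…, 1.717333…, 1.472667…, 0.608… → R0 = 8.084…
x·lx·mx: 0, 1.204, 1.750667…, 2.72…, 5.2…, 8.586667…, 8.836…, 4.256… → Σ = 32.553333…
T = 32.553333… / 8.084… = 4.026884… → 4.03

4.03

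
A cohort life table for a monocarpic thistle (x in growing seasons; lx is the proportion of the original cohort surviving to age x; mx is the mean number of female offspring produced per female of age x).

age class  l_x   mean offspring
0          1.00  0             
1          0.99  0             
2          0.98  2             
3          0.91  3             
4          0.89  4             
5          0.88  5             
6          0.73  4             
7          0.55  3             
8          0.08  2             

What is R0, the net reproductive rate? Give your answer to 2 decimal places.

lx·mx by age: 0, 0, 1.96, 2.73, 3.56, 4.4, 2.92, 1.65, 0.16
R0 = Σ lx·mx = 17.38 → 17.38

17.38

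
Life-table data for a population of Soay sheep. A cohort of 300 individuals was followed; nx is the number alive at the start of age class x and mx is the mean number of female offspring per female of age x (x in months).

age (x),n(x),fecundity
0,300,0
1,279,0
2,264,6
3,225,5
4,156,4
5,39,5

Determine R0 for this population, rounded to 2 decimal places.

lx = nx/n0 = nx/300: 1, 0.93, 0.88, 0.75, 0.52, 0.13
lx·mx by age: 0, 0, 5.28, 3.75, 2.08, 0.65
R0 = Σ lx·mx = 11.76 → 11.76

11.76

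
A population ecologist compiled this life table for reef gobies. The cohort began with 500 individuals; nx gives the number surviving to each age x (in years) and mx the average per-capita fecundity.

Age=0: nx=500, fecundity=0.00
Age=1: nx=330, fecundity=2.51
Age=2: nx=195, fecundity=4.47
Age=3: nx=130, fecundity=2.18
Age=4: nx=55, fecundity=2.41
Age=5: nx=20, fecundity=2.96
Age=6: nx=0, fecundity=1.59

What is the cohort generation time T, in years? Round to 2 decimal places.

1.95

lx = nx/n0 = nx/500: 1, 0.66, 0.39, 0.26, 0.11, 0.04, 0
lx·mx: 0, 1.6566, 1.7433, 0.5668, 0.2651, 0.1184, 0 → R0 = 4.3502
x·lx·mx: 0, 1.6566, 3.4866, 1.7004, 1.0604, 0.592, 0 → Σ = 8.496
T = 8.496 / 4.3502 = 1.953014… → 1.95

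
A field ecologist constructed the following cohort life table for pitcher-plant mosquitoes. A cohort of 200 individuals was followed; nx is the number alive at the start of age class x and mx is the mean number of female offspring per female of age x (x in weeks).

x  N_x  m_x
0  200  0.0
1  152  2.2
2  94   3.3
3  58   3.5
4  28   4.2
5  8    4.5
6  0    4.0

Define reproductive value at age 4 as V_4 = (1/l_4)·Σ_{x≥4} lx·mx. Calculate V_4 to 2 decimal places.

lx = nx/n0 = nx/200: 1, 0.76, 0.47, 0.29, 0.14, 0.04, 0
lx·mx for x ≥ 4: 0.588, 0.18, 0 → sum = 0.768
V_4 = 0.768 / l_4 = 0.768 / 0.14 = 5.485714… → 5.49

5.49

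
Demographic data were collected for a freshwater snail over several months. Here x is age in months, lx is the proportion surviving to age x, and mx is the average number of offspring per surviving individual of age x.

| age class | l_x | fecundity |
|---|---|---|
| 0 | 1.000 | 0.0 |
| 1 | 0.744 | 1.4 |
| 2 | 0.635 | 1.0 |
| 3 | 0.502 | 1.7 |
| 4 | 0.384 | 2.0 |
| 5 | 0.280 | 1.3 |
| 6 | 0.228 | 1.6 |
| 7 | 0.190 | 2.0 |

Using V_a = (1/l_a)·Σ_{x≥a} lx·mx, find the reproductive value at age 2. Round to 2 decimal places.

lx·mx for x ≥ 2: 0.635, 0.8534, 0.768, 0.364, 0.3648, 0.38 → sum = 3.3652
V_2 = 3.3652 / l_2 = 3.3652 / 0.635 = 5.299528… → 5.30

5.30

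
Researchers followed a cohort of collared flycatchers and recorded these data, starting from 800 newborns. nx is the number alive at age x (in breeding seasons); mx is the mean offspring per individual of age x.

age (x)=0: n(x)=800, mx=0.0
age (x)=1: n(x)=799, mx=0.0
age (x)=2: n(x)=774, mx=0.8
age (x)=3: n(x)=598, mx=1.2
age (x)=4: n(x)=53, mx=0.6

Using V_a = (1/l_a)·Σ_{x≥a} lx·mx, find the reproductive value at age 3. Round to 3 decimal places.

1.253

lx = nx/n0 = nx/800: 1, 0.99875, 0.9675, 0.7475, 0.06625
lx·mx for x ≥ 3: 0.897, 0.03975 → sum = 0.93675
V_3 = 0.93675 / l_3 = 0.93675 / 0.7475 = 1.253177… → 1.253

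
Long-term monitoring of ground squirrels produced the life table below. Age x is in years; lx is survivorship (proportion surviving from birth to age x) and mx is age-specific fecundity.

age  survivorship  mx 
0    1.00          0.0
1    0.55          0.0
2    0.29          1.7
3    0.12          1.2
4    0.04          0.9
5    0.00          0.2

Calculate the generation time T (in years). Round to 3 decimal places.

2.321

lx·mx: 0, 0, 0.493, 0.144, 0.036, 0 → R0 = 0.673
x·lx·mx: 0, 0, 0.986, 0.432, 0.144, 0 → Σ = 1.562
T = 1.562 / 0.673 = 2.320951… → 2.321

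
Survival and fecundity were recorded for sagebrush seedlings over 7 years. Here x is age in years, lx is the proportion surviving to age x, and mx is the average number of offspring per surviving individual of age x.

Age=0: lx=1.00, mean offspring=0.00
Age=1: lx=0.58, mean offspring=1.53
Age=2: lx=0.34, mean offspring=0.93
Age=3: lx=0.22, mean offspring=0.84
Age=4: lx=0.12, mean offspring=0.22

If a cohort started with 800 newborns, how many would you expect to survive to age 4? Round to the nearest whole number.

96

Expected survivors = N0 · l_4 = 800 × 0.12 = 96 → 96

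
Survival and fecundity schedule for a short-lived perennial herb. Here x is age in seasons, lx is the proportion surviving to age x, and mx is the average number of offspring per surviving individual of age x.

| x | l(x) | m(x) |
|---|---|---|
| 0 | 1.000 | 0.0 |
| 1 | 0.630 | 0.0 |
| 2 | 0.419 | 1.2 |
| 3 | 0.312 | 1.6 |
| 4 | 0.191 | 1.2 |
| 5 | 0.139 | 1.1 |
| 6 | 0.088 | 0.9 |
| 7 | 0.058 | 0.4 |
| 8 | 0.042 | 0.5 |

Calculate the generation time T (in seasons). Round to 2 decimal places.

lx·mx: 0, 0, 0.5028, 0.4992, 0.2292, 0.1529, 0.0792, 0.0232, 0.021 → R0 = 1.5075
x·lx·mx: 0, 0, 1.0056, 1.4976, 0.9168, 0.7645, 0.4752, 0.1624, 0.168 → Σ = 4.9901
T = 4.9901 / 1.5075 = 3.310182… → 3.31

3.31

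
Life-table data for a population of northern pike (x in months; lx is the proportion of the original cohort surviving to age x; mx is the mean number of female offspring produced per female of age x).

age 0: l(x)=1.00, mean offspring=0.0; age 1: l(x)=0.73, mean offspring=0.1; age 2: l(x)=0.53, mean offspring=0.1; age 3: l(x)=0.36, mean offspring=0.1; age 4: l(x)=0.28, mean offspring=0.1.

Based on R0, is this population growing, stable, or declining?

R0 = Σ lx·mx = 0 + 0.073 + 0.053 + 0.036 + 0.028 = 0.19
R0 < 1, so the population is declining.

declining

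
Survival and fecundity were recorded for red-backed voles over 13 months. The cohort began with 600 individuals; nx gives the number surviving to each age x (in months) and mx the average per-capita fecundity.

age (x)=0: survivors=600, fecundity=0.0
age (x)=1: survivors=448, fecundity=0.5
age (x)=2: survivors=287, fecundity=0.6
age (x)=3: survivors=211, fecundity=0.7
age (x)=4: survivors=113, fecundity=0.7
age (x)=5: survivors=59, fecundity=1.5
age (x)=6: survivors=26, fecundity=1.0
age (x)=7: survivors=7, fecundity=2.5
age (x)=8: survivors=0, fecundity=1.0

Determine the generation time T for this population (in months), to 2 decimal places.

2.71

lx = nx/n0 = nx/600: 1, 0.74667…, 0.47833…, 0.35167…, 0.18833…, 0.09833…, 0.04333…, 0.01167…, 0
lx·mx: 0, 0.373333…, 0.287…, 0.246167…, 0.131833…, 0.1475…, 0.043333…, 0.029167…, 0 → R0 = 1.258333…
x·lx·mx: 0, 0.373333…, 0.574…, 0.7385…, 0.527333…, 0.7375…, 0.26…, 0.204167…, 0 → Σ = 3.414833…
T = 3.414833… / 1.258333… = 2.713775… → 2.71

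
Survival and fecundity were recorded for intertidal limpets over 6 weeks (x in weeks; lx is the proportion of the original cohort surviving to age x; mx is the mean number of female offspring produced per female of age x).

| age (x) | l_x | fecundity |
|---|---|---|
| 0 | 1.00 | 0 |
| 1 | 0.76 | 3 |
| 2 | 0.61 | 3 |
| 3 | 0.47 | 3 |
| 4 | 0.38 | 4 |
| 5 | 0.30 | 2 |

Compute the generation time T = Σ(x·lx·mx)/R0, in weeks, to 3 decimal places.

2.520

lx·mx: 0, 2.28, 1.83, 1.41, 1.52, 0.6 → R0 = 7.64
x·lx·mx: 0, 2.28, 3.66, 4.23, 6.08, 3 → Σ = 19.25
T = 19.25 / 7.64 = 2.519634… → 2.520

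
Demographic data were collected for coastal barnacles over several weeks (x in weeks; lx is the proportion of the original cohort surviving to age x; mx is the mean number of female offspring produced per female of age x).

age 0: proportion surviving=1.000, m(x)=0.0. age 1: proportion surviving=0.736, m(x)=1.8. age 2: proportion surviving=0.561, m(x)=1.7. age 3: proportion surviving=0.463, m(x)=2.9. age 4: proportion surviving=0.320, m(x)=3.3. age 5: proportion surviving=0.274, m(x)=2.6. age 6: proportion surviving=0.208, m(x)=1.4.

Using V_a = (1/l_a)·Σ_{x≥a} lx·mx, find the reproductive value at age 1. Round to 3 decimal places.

lx·mx for x ≥ 1: 1.3248, 0.9537, 1.3427, 1.056, 0.7124, 0.2912 → sum = 5.6808
V_1 = 5.6808 / l_1 = 5.6808 / 0.736 = 7.718478… → 7.718

7.718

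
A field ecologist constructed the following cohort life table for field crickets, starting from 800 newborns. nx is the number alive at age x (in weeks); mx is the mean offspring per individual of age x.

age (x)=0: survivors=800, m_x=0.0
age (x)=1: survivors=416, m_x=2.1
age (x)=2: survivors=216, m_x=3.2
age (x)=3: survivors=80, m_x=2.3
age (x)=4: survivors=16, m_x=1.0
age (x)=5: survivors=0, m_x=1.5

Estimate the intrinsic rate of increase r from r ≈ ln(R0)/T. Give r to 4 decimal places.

0.4862

lx = nx/n0 = nx/800: 1, 0.52, 0.27, 0.1, 0.02, 0
R0 = Σ lx·mx = 0 + 1.092 + 0.864 + 0.23 + 0.02 + 0 = 2.206
Σ x·lx·mx = 3.59; T = 3.59/2.206 = 1.62738…
r ≈ ln(R0)/T = ln(2.206)/1.62738… = 0.486169… → 0.4862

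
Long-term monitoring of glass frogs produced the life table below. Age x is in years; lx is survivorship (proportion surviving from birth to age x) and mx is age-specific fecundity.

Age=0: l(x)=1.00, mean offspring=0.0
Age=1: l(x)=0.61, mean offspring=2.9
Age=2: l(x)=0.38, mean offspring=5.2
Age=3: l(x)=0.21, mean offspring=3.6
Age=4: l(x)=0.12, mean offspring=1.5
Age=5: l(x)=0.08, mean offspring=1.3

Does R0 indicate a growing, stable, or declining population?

R0 = Σ lx·mx = 0 + 1.769 + 1.976 + 0.756 + 0.18 + 0.104 = 4.785
R0 > 1, so the population is growing.

growing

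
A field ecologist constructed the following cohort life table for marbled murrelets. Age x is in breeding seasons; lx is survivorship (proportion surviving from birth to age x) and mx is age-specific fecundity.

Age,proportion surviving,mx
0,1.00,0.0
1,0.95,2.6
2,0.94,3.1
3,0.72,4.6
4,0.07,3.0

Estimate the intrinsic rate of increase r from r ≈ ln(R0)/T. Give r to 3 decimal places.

1.021

R0 = Σ lx·mx = 0 + 2.47 + 2.914 + 3.312 + 0.21 = 8.906
Σ x·lx·mx = 19.074; T = 19.074/8.906 = 2.1417…
r ≈ ln(R0)/T = ln(8.906)/2.1417… = 1.02102… → 1.021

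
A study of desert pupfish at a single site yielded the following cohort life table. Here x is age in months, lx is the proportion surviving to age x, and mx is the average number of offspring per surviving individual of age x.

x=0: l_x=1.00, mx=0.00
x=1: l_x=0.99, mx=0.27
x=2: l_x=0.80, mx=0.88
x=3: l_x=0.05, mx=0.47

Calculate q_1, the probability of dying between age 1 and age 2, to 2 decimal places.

0.19

q_1 = (l_1 − l_2) / l_1 = (0.99 − 0.8) / 0.99
     = 0.19 / 0.99 = 0.191919… → 0.19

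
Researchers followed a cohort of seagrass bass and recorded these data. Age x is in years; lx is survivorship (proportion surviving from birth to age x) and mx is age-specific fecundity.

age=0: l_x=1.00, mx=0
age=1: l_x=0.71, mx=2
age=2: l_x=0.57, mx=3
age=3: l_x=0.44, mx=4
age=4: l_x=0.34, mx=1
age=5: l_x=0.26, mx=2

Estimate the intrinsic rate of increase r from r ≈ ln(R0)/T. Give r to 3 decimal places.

R0 = Σ lx·mx = 0 + 1.42 + 1.71 + 1.76 + 0.34 + 0.52 = 5.75
Σ x·lx·mx = 14.08; T = 14.08/5.75 = 2.4487…
r ≈ ln(R0)/T = ln(5.75)/2.4487… = 0.71434… → 0.714

0.714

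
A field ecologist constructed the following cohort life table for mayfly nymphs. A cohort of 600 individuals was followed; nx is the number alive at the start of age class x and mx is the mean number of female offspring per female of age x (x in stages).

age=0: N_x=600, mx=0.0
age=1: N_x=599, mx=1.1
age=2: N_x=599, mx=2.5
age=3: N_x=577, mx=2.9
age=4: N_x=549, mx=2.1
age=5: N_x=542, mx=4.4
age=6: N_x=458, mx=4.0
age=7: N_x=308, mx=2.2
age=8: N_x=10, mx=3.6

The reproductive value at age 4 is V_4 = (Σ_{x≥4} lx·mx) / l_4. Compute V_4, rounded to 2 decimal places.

11.08

lx = nx/n0 = nx/600: 1, 0.99833…, 0.99833…, 0.96167…, 0.915, 0.90333…, 0.76333…, 0.51333…, 0.01667…
lx·mx for x ≥ 4: 1.9215, 3.974667…, 3.053333…, 1.129333…, 0.06… → sum = 10.138833…
V_4 = 10.138833… / l_4 = 10.138833… / 0.915 = 11.080692… → 11.08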